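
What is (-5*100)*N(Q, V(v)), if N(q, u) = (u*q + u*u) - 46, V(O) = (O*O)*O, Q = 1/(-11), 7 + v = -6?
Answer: -26548295000/11 ≈ -2.4135e+9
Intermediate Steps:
v = -13 (v = -7 - 6 = -13)
Q = -1/11 ≈ -0.090909
V(O) = O³ (V(O) = O²*O = O³)
N(q, u) = -46 + u² + q*u (N(q, u) = (q*u + u²) - 46 = (u² + q*u) - 46 = -46 + u² + q*u)
(-5*100)*N(Q, V(v)) = (-5*100)*(-46 + ((-13)³)² - 1/11*(-13)³) = -500*(-46 + (-2197)² - 1/11*(-2197)) = -500*(-46 + 4826809 + 2197/11) = -500*53096590/11 = -26548295000/11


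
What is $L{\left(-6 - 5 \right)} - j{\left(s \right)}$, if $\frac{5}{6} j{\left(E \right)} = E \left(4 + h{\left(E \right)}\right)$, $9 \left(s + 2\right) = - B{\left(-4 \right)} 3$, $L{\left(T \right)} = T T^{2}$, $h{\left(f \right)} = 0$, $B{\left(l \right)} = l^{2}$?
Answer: $- \frac{6479}{5} \approx -1295.8$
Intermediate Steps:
$L{\left(T \right)} = T^{3}$
$s = - \frac{22}{3}$ ($s = -2 + \frac{- \left(-4\right)^{2} \cdot 3}{9} = -2 + \frac{\left(-1\right) 16 \cdot 3}{9} = -2 + \frac{\left(-16\right) 3}{9} = -2 + \frac{1}{9} \left(-48\right) = -2 - \frac{16}{3} = - \frac{22}{3} \approx -7.3333$)
$j{\left(E \right)} = \frac{24 E}{5}$ ($j{\left(E \right)} = \frac{6 E \left(4 + 0\right)}{5} = \frac{6 E 4}{5} = \frac{6 \cdot 4 E}{5} = \frac{24 E}{5}$)
$L{\left(-6 - 5 \right)} - j{\left(s \right)} = \left(-6 - 5\right)^{3} - \frac{24}{5} \left(- \frac{22}{3}\right) = \left(-11\right)^{3} - - \frac{176}{5} = -1331 + \frac{176}{5} = - \frac{6479}{5}$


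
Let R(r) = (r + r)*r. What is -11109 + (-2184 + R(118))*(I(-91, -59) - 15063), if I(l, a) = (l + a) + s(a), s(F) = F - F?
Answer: -390437541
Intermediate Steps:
R(r) = 2*r² (R(r) = (2*r)*r = 2*r²)
s(F) = 0
I(l, a) = a + l (I(l, a) = (l + a) + 0 = (a + l) + 0 = a + l)
-11109 + (-2184 + R(118))*(I(-91, -59) - 15063) = -11109 + (-2184 + 2*118²)*((-59 - 91) - 15063) = -11109 + (-2184 + 2*13924)*(-150 - 15063) = -11109 + (-2184 + 27848)*(-15213) = -11109 + 25664*(-15213) = -11109 - 390426432 = -390437541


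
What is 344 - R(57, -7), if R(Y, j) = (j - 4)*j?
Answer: 267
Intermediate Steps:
R(Y, j) = j*(-4 + j) (R(Y, j) = (-4 + j)*j = j*(-4 + j))
344 - R(57, -7) = 344 - (-7)*(-4 - 7) = 344 - (-7)*(-11) = 344 - 1*77 = 344 - 77 = 267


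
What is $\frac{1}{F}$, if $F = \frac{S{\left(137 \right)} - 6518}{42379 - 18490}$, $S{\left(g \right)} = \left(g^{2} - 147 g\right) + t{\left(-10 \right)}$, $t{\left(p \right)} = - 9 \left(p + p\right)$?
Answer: $- \frac{23889}{7708} \approx -3.0992$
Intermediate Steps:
$t{\left(p \right)} = - 18 p$ ($t{\left(p \right)} = - 9 \cdot 2 p = - 18 p$)
$S{\left(g \right)} = 180 + g^{2} - 147 g$ ($S{\left(g \right)} = \left(g^{2} - 147 g\right) - -180 = \left(g^{2} - 147 g\right) + 180 = 180 + g^{2} - 147 g$)
$F = - \frac{7708}{23889}$ ($F = \frac{\left(180 + 137^{2} - 20139\right) - 6518}{42379 - 18490} = \frac{\left(180 + 18769 - 20139\right) - 6518}{23889} = \left(-1190 - 6518\right) \frac{1}{23889} = \left(-7708\right) \frac{1}{23889} = - \frac{7708}{23889} \approx -0.32266$)
$\frac{1}{F} = \frac{1}{- \frac{7708}{23889}} = - \frac{23889}{7708}$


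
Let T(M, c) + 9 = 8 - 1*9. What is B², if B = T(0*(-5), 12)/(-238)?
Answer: 25/14161 ≈ 0.0017654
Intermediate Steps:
T(M, c) = -10 (T(M, c) = -9 + (8 - 1*9) = -9 + (8 - 9) = -9 - 1 = -10)
B = 5/119 (B = -10/(-238) = -10*(-1/238) = 5/119 ≈ 0.042017)
B² = (5/119)² = 25/14161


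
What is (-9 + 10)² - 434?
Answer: -433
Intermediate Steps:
(-9 + 10)² - 434 = 1² - 434 = 1 - 434 = -433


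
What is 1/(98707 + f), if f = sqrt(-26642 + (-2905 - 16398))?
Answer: 98707/9743117794 - 3*I*sqrt(5105)/9743117794 ≈ 1.0131e-5 - 2.2e-8*I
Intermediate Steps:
f = 3*I*sqrt(5105) (f = sqrt(-26642 - 19303) = sqrt(-45945) = 3*I*sqrt(5105) ≈ 214.35*I)
1/(98707 + f) = 1/(98707 + 3*I*sqrt(5105))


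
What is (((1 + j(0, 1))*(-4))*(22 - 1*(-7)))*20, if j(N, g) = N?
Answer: -2320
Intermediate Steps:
(((1 + j(0, 1))*(-4))*(22 - 1*(-7)))*20 = (((1 + 0)*(-4))*(22 - 1*(-7)))*20 = ((1*(-4))*(22 + 7))*20 = -4*29*20 = -116*20 = -2320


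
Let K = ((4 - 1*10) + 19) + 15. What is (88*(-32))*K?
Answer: -78848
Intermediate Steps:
K = 28 (K = ((4 - 10) + 19) + 15 = (-6 + 19) + 15 = 13 + 15 = 28)
(88*(-32))*K = (88*(-32))*28 = -2816*28 = -78848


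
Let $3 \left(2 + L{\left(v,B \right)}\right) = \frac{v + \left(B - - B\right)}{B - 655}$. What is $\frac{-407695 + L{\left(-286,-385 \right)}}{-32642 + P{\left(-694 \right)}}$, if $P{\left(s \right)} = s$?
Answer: $\frac{26500283}{2166840} \approx 12.23$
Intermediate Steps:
$L{\left(v,B \right)} = -2 + \frac{v + 2 B}{3 \left(-655 + B\right)}$ ($L{\left(v,B \right)} = -2 + \frac{\left(v + \left(B - - B\right)\right) \frac{1}{B - 655}}{3} = -2 + \frac{\left(v + \left(B + B\right)\right) \frac{1}{-655 + B}}{3} = -2 + \frac{\left(v + 2 B\right) \frac{1}{-655 + B}}{3} = -2 + \frac{\frac{1}{-655 + B} \left(v + 2 B\right)}{3} = -2 + \frac{v + 2 B}{3 \left(-655 + B\right)}$)
$\frac{-407695 + L{\left(-286,-385 \right)}}{-32642 + P{\left(-694 \right)}} = \frac{-407695 + \frac{3930 - 286 - -1540}{3 \left(-655 - 385\right)}}{-32642 - 694} = \frac{-407695 + \frac{3930 - 286 + 1540}{3 \left(-1040\right)}}{-33336} = \left(-407695 + \frac{1}{3} \left(- \frac{1}{1040}\right) 5184\right) \left(- \frac{1}{33336}\right) = \left(-407695 - \frac{108}{65}\right) \left(- \frac{1}{33336}\right) = \left(- \frac{26500283}{65}\right) \left(- \frac{1}{33336}\right) = \frac{26500283}{2166840}$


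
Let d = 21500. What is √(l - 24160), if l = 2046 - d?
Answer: 3*I*√4846 ≈ 208.84*I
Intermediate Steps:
l = -19454 (l = 2046 - 1*21500 = 2046 - 21500 = -19454)
√(l - 24160) = √(-19454 - 24160) = √(-43614) = 3*I*√4846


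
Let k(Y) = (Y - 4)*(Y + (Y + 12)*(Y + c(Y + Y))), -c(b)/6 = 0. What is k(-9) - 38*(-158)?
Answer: 6472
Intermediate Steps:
c(b) = 0 (c(b) = -6*0 = 0)
k(Y) = (-4 + Y)*(Y + Y*(12 + Y)) (k(Y) = (Y - 4)*(Y + (Y + 12)*(Y + 0)) = (-4 + Y)*(Y + (12 + Y)*Y) = (-4 + Y)*(Y + Y*(12 + Y)))
k(-9) - 38*(-158) = -9*(-52 + (-9)² + 9*(-9)) - 38*(-158) = -9*(-52 + 81 - 81) + 6004 = -9*(-52) + 6004 = 468 + 6004 = 6472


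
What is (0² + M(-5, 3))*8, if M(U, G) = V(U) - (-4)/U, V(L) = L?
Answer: -232/5 ≈ -46.400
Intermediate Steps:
M(U, G) = U + 4/U (M(U, G) = U - (-4)/U = U + 4/U)
(0² + M(-5, 3))*8 = (0² + (-5 + 4/(-5)))*8 = (0 + (-5 + 4*(-⅕)))*8 = (0 + (-5 - ⅘))*8 = (0 - 29/5)*8 = -29/5*8 = -232/5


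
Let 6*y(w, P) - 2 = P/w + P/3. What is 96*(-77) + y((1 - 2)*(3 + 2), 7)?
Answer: -332618/45 ≈ -7391.5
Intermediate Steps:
y(w, P) = ⅓ + P/18 + P/(6*w) (y(w, P) = ⅓ + (P/w + P/3)/6 = ⅓ + (P/3 + P/w)/6 = ⅓ + (P/18 + P/(6*w)) = ⅓ + P/18 + P/(6*w))
96*(-77) + y((1 - 2)*(3 + 2), 7) = 96*(-77) + (3*7 + ((1 - 2)*(3 + 2))*(6 + 7))/(18*(((1 - 2)*(3 + 2)))) = -7392 + (21 - 1*5*13)/(18*((-1*5))) = -7392 + (1/18)*(21 - 5*13)/(-5) = -7392 + (1/18)*(-⅕)*(21 - 65) = -7392 + (1/18)*(-⅕)*(-44) = -7392 + 22/45 = -332618/45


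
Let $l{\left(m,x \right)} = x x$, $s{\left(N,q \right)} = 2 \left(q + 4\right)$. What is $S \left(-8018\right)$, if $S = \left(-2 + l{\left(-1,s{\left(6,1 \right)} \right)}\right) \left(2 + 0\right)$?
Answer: $-1571528$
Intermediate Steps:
$s{\left(N,q \right)} = 8 + 2 q$ ($s{\left(N,q \right)} = 2 \left(4 + q\right) = 8 + 2 q$)
$l{\left(m,x \right)} = x^{2}$
$S = 196$ ($S = \left(-2 + \left(8 + 2 \cdot 1\right)^{2}\right) \left(2 + 0\right) = \left(-2 + \left(8 + 2\right)^{2}\right) 2 = \left(-2 + 10^{2}\right) 2 = \left(-2 + 100\right) 2 = 98 \cdot 2 = 196$)
$S \left(-8018\right) = 196 \left(-8018\right) = -1571528$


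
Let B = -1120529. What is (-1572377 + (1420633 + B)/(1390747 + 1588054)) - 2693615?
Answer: -1815362990784/425543 ≈ -4.2660e+6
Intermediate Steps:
(-1572377 + (1420633 + B)/(1390747 + 1588054)) - 2693615 = (-1572377 + (1420633 - 1120529)/(1390747 + 1588054)) - 2693615 = (-1572377 + 300104/2978801) - 2693615 = (-1572377 + 300104*(1/2978801)) - 2693615 = (-1572377 + 42872/425543) - 2693615 = -669113982839/425543 - 2693615 = -1815362990784/425543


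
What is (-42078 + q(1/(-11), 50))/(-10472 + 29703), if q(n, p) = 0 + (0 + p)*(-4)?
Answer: -42278/19231 ≈ -2.1984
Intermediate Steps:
q(n, p) = -4*p (q(n, p) = 0 + p*(-4) = 0 - 4*p = -4*p)
(-42078 + q(1/(-11), 50))/(-10472 + 29703) = (-42078 - 4*50)/(-10472 + 29703) = (-42078 - 200)/19231 = -42278*1/19231 = -42278/19231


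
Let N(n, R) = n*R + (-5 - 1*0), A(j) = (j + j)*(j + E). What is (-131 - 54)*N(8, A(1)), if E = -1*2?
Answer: 3885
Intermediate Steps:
E = -2
A(j) = 2*j*(-2 + j) (A(j) = (j + j)*(j - 2) = (2*j)*(-2 + j) = 2*j*(-2 + j))
N(n, R) = -5 + R*n (N(n, R) = R*n + (-5 + 0) = R*n - 5 = -5 + R*n)
(-131 - 54)*N(8, A(1)) = (-131 - 54)*(-5 + (2*1*(-2 + 1))*8) = -185*(-5 + (2*1*(-1))*8) = -185*(-5 - 2*8) = -185*(-5 - 16) = -185*(-21) = 3885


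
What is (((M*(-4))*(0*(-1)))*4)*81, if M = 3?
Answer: 0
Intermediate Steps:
(((M*(-4))*(0*(-1)))*4)*81 = (((3*(-4))*(0*(-1)))*4)*81 = (-12*0*4)*81 = (0*4)*81 = 0*81 = 0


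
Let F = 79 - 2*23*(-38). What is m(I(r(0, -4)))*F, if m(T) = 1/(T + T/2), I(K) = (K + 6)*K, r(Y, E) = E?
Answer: -609/4 ≈ -152.25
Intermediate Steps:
I(K) = K*(6 + K) (I(K) = (6 + K)*K = K*(6 + K))
F = 1827 (F = 79 - 46*(-38) = 79 + 1748 = 1827)
m(T) = 2/(3*T) (m(T) = 1/(T + T*(½)) = 1/(T + T/2) = 1/(3*T/2) = 2/(3*T))
m(I(r(0, -4)))*F = (2/(3*((-4*(6 - 4)))))*1827 = (2/(3*((-4*2))))*1827 = ((⅔)/(-8))*1827 = ((⅔)*(-⅛))*1827 = -1/12*1827 = -609/4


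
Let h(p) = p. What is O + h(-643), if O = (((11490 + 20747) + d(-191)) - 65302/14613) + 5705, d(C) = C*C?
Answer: 1078081838/14613 ≈ 73776.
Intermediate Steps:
d(C) = C²
O = 1087477997/14613 (O = (((11490 + 20747) + (-191)²) - 65302/14613) + 5705 = ((32237 + 36481) - 65302*1/14613) + 5705 = (68718 - 65302/14613) + 5705 = 1004110832/14613 + 5705 = 1087477997/14613 ≈ 74419.)
O + h(-643) = 1087477997/14613 - 643 = 1078081838/14613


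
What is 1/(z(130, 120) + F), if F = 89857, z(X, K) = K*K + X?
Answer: 1/104387 ≈ 9.5797e-6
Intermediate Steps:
z(X, K) = X + K**2 (z(X, K) = K**2 + X = X + K**2)
1/(z(130, 120) + F) = 1/((130 + 120**2) + 89857) = 1/((130 + 14400) + 89857) = 1/(14530 + 89857) = 1/104387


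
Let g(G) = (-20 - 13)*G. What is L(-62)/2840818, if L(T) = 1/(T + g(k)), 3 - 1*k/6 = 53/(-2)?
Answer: -1/16769348654 ≈ -5.9633e-11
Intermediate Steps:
k = 177 (k = 18 - 318/(-2) = 18 - 318*(-1)/2 = 18 - 6*(-53/2) = 18 + 159 = 177)
g(G) = -33*G
L(T) = 1/(-5841 + T) (L(T) = 1/(T - 33*177) = 1/(T - 5841) = 1/(-5841 + T))
L(-62)/2840818 = 1/(-5841 - 62*2840818) = (1/2840818)/(-5903) = -1/5903*1/2840818 = -1/16769348654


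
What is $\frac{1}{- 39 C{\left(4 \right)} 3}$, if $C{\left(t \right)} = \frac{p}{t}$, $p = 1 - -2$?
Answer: $- \frac{4}{351} \approx -0.011396$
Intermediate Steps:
$p = 3$ ($p = 1 + 2 = 3$)
$C{\left(t \right)} = \frac{3}{t}$
$\frac{1}{- 39 C{\left(4 \right)} 3} = \frac{1}{- 39 \cdot \frac{3}{4} \cdot 3} = \frac{1}{- 39 \cdot 3 \cdot \frac{1}{4} \cdot 3} = \frac{1}{\left(-39\right) \frac{3}{4} \cdot 3} = \frac{1}{\left(- \frac{117}{4}\right) 3} = \frac{1}{- \frac{351}{4}} = - \frac{4}{351}$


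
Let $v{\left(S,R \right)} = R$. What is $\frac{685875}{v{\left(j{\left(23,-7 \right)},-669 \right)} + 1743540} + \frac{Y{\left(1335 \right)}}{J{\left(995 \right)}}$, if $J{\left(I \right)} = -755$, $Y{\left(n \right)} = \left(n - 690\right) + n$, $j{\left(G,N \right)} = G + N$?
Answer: $- \frac{195536597}{87724507} \approx -2.229$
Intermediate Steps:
$Y{\left(n \right)} = -690 + 2 n$ ($Y{\left(n \right)} = \left(-690 + n\right) + n = -690 + 2 n$)
$\frac{685875}{v{\left(j{\left(23,-7 \right)},-669 \right)} + 1743540} + \frac{Y{\left(1335 \right)}}{J{\left(995 \right)}} = \frac{685875}{-669 + 1743540} + \frac{-690 + 2 \cdot 1335}{-755} = \frac{685875}{1742871} + \left(-690 + 2670\right) \left(- \frac{1}{755}\right) = 685875 \cdot \frac{1}{1742871} + 1980 \left(- \frac{1}{755}\right) = \frac{228625}{580957} - \frac{396}{151} = - \frac{195536597}{87724507}$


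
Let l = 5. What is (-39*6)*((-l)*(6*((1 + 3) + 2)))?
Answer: 42120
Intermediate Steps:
(-39*6)*((-l)*(6*((1 + 3) + 2))) = (-39*6)*((-1*5)*(6*((1 + 3) + 2))) = -(-1170)*6*(4 + 2) = -(-1170)*6*6 = -(-1170)*36 = -234*(-180) = 42120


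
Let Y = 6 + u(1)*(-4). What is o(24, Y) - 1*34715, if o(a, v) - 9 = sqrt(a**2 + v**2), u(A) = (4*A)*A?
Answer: -34680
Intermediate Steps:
u(A) = 4*A**2
Y = -10 (Y = 6 + (4*1**2)*(-4) = 6 + (4*1)*(-4) = 6 + 4*(-4) = 6 - 16 = -10)
o(a, v) = 9 + sqrt(a**2 + v**2)
o(24, Y) - 1*34715 = (9 + sqrt(24**2 + (-10)**2)) - 1*34715 = (9 + sqrt(576 + 100)) - 34715 = (9 + sqrt(676)) - 34715 = (9 + 26) - 34715 = 35 - 34715 = -34680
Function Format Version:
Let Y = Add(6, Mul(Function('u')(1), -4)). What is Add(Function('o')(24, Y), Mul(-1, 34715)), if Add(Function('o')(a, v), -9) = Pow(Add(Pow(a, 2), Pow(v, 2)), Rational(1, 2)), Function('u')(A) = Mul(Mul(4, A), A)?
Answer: -34680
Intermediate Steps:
Function('u')(A) = Mul(4, Pow(A, 2))
Y = -10 (Y = Add(6, Mul(Mul(4, Pow(1, 2)), -4)) = Add(6, Mul(Mul(4, 1), -4)) = Add(6, Mul(4, -4)) = Add(6, -16) = -10)
Function('o')(a, v) = Add(9, Pow(Add(Pow(a, 2), Pow(v, 2)), Rational(1, 2)))
Add(Function('o')(24, Y), Mul(-1, 34715)) = Add(Add(9, Pow(Add(Pow(24, 2), Pow(-10, 2)), Rational(1, 2))), Mul(-1, 34715)) = Add(Add(9, Pow(Add(576, 100), Rational(1, 2))), -34715) = Add(Add(9, Pow(676, Rational(1, 2))), -34715) = Add(Add(9, 26), -34715) = Add(35, -34715) = -34680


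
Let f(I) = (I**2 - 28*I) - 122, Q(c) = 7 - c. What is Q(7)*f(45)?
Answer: 0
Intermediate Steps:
f(I) = -122 + I**2 - 28*I
Q(7)*f(45) = (7 - 1*7)*(-122 + 45**2 - 28*45) = (7 - 7)*(-122 + 2025 - 1260) = 0*643 = 0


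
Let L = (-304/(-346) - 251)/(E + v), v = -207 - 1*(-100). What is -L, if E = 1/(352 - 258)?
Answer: -4067474/1739861 ≈ -2.3378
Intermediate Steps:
E = 1/94 ≈ 0.010638
v = -107 (v = -207 + 100 = -107)
L = 4067474/1739861 (L = (-304/(-346) - 251)/(1/94 - 107) = (-304*(-1/346) - 251)/(-10057/94) = (152/173 - 251)*(-94/10057) = -43271/173*(-94/10057) = 4067474/1739861 ≈ 2.3378)
-L = -1*4067474/1739861 = -4067474/1739861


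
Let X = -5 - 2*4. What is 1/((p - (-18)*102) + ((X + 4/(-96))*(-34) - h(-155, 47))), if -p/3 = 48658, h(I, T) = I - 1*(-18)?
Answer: -12/1722691 ≈ -6.9658e-6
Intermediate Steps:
X = -13 (X = -5 - 8 = -13)
h(I, T) = 18 + I (h(I, T) = I + 18 = 18 + I)
p = -145974 (p = -3*48658 = -145974)
1/((p - (-18)*102) + ((X + 4/(-96))*(-34) - h(-155, 47))) = 1/((-145974 - (-18)*102) + ((-13 + 4/(-96))*(-34) - (18 - 155))) = 1/((-145974 - 1*(-1836)) + ((-13 + 4*(-1/96))*(-34) - 1*(-137))) = 1/((-145974 + 1836) + ((-13 - 1/24)*(-34) + 137)) = 1/(-144138 + (-313/24*(-34) + 137)) = 1/(-144138 + (5321/12 + 137)) = 1/(-144138 + 6965/12) = 1/(-1722691/12) = -12/1722691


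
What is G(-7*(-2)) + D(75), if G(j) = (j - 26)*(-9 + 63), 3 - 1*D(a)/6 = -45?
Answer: -360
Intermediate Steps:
D(a) = 288 (D(a) = 18 - 6*(-45) = 18 + 270 = 288)
G(j) = -1404 + 54*j (G(j) = (-26 + j)*54 = -1404 + 54*j)
G(-7*(-2)) + D(75) = (-1404 + 54*(-7*(-2))) + 288 = (-1404 + 54*14) + 288 = (-1404 + 756) + 288 = -648 + 288 = -360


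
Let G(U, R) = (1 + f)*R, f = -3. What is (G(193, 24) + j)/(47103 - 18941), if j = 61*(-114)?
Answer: -3501/14081 ≈ -0.24863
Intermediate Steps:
j = -6954
G(U, R) = -2*R (G(U, R) = (1 - 3)*R = -2*R)
(G(193, 24) + j)/(47103 - 18941) = (-2*24 - 6954)/(47103 - 18941) = (-48 - 6954)/28162 = -7002*1/28162 = -3501/14081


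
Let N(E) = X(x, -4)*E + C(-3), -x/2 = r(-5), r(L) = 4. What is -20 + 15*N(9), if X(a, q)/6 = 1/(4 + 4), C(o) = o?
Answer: 145/4 ≈ 36.250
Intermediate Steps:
x = -8 (x = -2*4 = -8)
X(a, q) = ¾ (X(a, q) = 6/(4 + 4) = 6/8 = 6*(⅛) = ¾)
N(E) = -3 + 3*E/4 (N(E) = 3*E/4 - 3 = -3 + 3*E/4)
-20 + 15*N(9) = -20 + 15*(-3 + (¾)*9) = -20 + 15*(-3 + 27/4) = -20 + 15*(15/4) = -20 + 225/4 = 145/4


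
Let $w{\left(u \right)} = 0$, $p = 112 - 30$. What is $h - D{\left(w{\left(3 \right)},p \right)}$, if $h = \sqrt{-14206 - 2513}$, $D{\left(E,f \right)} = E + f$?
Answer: $-82 + i \sqrt{16719} \approx -82.0 + 129.3 i$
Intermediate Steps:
$p = 82$ ($p = 112 - 30 = 82$)
$h = i \sqrt{16719}$ ($h = \sqrt{-16719} = i \sqrt{16719} \approx 129.3 i$)
$h - D{\left(w{\left(3 \right)},p \right)} = i \sqrt{16719} - \left(0 + 82\right) = i \sqrt{16719} - 82 = -82 + i \sqrt{16719}$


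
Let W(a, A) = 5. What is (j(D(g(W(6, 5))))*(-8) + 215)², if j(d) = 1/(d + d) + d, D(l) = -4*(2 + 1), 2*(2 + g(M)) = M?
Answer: 872356/9 ≈ 96929.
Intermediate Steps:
g(M) = -2 + M/2
D(l) = -12 (D(l) = -4*3 = -12)
j(d) = d + 1/(2*d) (j(d) = 1/(2*d) + d = d + 1/(2*d))
(j(D(g(W(6, 5))))*(-8) + 215)² = ((-12 + (½)/(-12))*(-8) + 215)² = ((-12 + (½)*(-1/12))*(-8) + 215)² = ((-12 - 1/24)*(-8) + 215)² = (-289/24*(-8) + 215)² = (289/3 + 215)² = (934/3)² = 872356/9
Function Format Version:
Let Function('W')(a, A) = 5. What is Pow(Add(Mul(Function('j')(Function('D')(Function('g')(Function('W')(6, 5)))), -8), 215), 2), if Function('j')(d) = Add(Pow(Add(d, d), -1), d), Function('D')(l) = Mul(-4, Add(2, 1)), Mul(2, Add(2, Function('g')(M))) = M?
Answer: Rational(872356, 9) ≈ 96929.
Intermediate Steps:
Function('g')(M) = Add(-2, Mul(Rational(1, 2), M))
Function('D')(l) = -12 (Function('D')(l) = Mul(-4, 3) = -12)
Function('j')(d) = Add(d, Mul(Rational(1, 2), Pow(d, -1))) (Function('j')(d) = Add(Pow(Mul(2, d), -1), d) = Add(Mul(Rational(1, 2), Pow(d, -1)), d) = Add(d, Mul(Rational(1, 2), Pow(d, -1))))
Pow(Add(Mul(Function('j')(Function('D')(Function('g')(Function('W')(6, 5)))), -8), 215), 2) = Pow(Add(Mul(Add(-12, Mul(Rational(1, 2), Pow(-12, -1))), -8), 215), 2) = Pow(Add(Mul(Add(-12, Mul(Rational(1, 2), Rational(-1, 12))), -8), 215), 2) = Pow(Add(Mul(Add(-12, Rational(-1, 24)), -8), 215), 2) = Pow(Add(Mul(Rational(-289, 24), -8), 215), 2) = Pow(Add(Rational(289, 3), 215), 2) = Pow(Rational(934, 3), 2) = Rational(872356, 9)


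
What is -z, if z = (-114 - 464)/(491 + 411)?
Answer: 289/451 ≈ 0.64080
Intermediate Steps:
z = -289/451 (z = -578/902 = -578*1/902 = -289/451 ≈ -0.64080)
-z = -1*(-289/451) = 289/451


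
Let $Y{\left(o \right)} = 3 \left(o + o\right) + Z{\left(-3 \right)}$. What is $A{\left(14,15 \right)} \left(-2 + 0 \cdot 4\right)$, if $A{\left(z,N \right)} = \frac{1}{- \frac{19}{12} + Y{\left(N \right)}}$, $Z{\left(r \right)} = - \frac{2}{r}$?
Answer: $- \frac{24}{1069} \approx -0.022451$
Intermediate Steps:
$Y{\left(o \right)} = \frac{2}{3} + 6 o$ ($Y{\left(o \right)} = 3 \left(o + o\right) - \frac{2}{-3} = 3 \cdot 2 o - - \frac{2}{3} = 6 o + \frac{2}{3} = \frac{2}{3} + 6 o$)
$A{\left(z,N \right)} = \frac{1}{- \frac{11}{12} + 6 N}$ ($A{\left(z,N \right)} = \frac{1}{- \frac{19}{12} + \left(\frac{2}{3} + 6 N\right)} = \frac{1}{- \frac{11}{12} + 6 N}$)
$A{\left(14,15 \right)} \left(-2 + 0 \cdot 4\right) = \frac{12}{-11 + 72 \cdot 15} \left(-2 + 0 \cdot 4\right) = \frac{12}{-11 + 1080} \left(-2 + 0\right) = \frac{12}{1069} \left(-2\right) = - \frac{24}{1069}$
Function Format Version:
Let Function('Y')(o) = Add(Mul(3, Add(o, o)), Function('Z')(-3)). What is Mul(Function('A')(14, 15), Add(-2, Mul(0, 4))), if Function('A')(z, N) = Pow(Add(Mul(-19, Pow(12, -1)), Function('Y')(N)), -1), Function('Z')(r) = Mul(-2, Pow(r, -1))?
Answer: Rational(-24, 1069) ≈ -0.022451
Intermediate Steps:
Function('Y')(o) = Add(Rational(2, 3), Mul(6, o)) (Function('Y')(o) = Add(Mul(3, Add(o, o)), Mul(-2, Pow(-3, -1))) = Add(Mul(3, Mul(2, o)), Mul(-2, Rational(-1, 3))) = Add(Mul(6, o), Rational(2, 3)) = Add(Rational(2, 3), Mul(6, o)))
Function('A')(z, N) = Pow(Add(Rational(-11, 12), Mul(6, N)), -1) (Function('A')(z, N) = Pow(Add(Mul(-19, Pow(12, -1)), Add(Rational(2, 3), Mul(6, N))), -1) = Pow(Add(Mul(-19, Rational(1, 12)), Add(Rational(2, 3), Mul(6, N))), -1) = Pow(Add(Rational(-19, 12), Add(Rational(2, 3), Mul(6, N))), -1) = Pow(Add(Rational(-11, 12), Mul(6, N)), -1))
Mul(Function('A')(14, 15), Add(-2, Mul(0, 4))) = Mul(Mul(12, Pow(Add(-11, Mul(72, 15)), -1)), Add(-2, Mul(0, 4))) = Mul(Mul(12, Pow(Add(-11, 1080), -1)), Add(-2, 0)) = Mul(Mul(12, Pow(1069, -1)), -2) = Mul(Mul(12, Rational(1, 1069)), -2) = Mul(Rational(12, 1069), -2) = Rational(-24, 1069)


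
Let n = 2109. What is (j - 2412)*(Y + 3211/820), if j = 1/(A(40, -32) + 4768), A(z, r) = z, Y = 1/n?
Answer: -15708734159401/1662971808 ≈ -9446.2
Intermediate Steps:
Y = 1/2109 ≈ 0.00047416
j = 1/4808 (j = 1/(40 + 4768) = 1/4808 ≈ 0.00020799)
(j - 2412)*(Y + 3211/820) = (1/4808 - 2412)*(1/2109 + 3211/820) = -11596895*(1/2109 + 3211*(1/820))/4808 = -11596895*(1/2109 + 3211/820)/4808 = -11596895/4808*6772819/1729380 = -15708734159401/1662971808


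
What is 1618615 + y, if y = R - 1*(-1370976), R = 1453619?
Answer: 4443210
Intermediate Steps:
y = 2824595 (y = 1453619 - 1*(-1370976) = 1453619 + 1370976 = 2824595)
1618615 + y = 1618615 + 2824595 = 4443210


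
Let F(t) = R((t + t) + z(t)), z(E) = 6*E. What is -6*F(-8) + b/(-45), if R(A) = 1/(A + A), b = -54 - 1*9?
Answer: 463/320 ≈ 1.4469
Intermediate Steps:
b = -63 (b = -54 - 9 = -63)
R(A) = 1/(2*A)
F(t) = 1/(16*t) (F(t) = 1/(2*((t + t) + 6*t)) = 1/(2*(2*t + 6*t)) = 1/(2*((8*t))) = (1/(8*t))/2 = 1/(16*t))
-6*F(-8) + b/(-45) = -3/(8*(-8)) - 63/(-45) = -3*(-1)/(8*8) - 63*(-1/45) = -6*(-1/128) + 7/5 = 3/64 + 7/5 = 463/320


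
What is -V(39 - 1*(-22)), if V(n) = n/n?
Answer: -1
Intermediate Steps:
V(n) = 1
-V(39 - 1*(-22)) = -1*1 = -1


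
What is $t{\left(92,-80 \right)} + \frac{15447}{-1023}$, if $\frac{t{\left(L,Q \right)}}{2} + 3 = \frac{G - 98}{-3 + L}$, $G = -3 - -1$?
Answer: $- \frac{708555}{30349} \approx -23.347$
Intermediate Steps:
$G = -2$ ($G = -3 + 1 = -2$)
$t{\left(L,Q \right)} = -6 - \frac{200}{-3 + L}$ ($t{\left(L,Q \right)} = -6 + 2 \frac{-2 - 98}{-3 + L} = -6 + 2 \left(- \frac{100}{-3 + L}\right) = -6 - \frac{200}{-3 + L}$)
$t{\left(92,-80 \right)} + \frac{15447}{-1023} = \frac{2 \left(-91 - 276\right)}{-3 + 92} + \frac{15447}{-1023} = \frac{2 \left(-91 - 276\right)}{89} + 15447 \left(- \frac{1}{1023}\right) = 2 \cdot \frac{1}{89} \left(-367\right) - \frac{5149}{341} = - \frac{734}{89} - \frac{5149}{341} = - \frac{708555}{30349}$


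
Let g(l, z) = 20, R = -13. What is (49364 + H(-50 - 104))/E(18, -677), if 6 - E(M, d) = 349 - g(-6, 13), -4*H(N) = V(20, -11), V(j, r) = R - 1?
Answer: -98735/646 ≈ -152.84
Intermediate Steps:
V(j, r) = -14 (V(j, r) = -13 - 1 = -14)
H(N) = 7/2 (H(N) = -¼*(-14) = 7/2)
E(M, d) = -323 (E(M, d) = 6 - (349 - 1*20) = 6 - (349 - 20) = 6 - 1*329 = 6 - 329 = -323)
(49364 + H(-50 - 104))/E(18, -677) = (49364 + 7/2)/(-323) = (98735/2)*(-1/323) = -98735/646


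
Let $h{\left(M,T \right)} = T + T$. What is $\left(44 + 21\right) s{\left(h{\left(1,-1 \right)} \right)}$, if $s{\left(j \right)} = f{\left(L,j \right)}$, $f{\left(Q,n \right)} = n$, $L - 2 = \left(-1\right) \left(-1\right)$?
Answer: $-130$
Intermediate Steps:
$h{\left(M,T \right)} = 2 T$
$L = 3$ ($L = 2 - -1 = 2 + 1 = 3$)
$s{\left(j \right)} = j$
$\left(44 + 21\right) s{\left(h{\left(1,-1 \right)} \right)} = \left(44 + 21\right) 2 \left(-1\right) = 65 \left(-2\right) = -130$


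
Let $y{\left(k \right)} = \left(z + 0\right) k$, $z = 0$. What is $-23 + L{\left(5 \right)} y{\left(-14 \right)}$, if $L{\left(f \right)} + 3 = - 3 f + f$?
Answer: $-23$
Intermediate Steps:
$y{\left(k \right)} = 0$ ($y{\left(k \right)} = \left(0 + 0\right) k = 0 k = 0$)
$L{\left(f \right)} = -3 - 2 f$ ($L{\left(f \right)} = -3 + \left(- 3 f + f\right) = -3 - 2 f$)
$-23 + L{\left(5 \right)} y{\left(-14 \right)} = -23 + \left(-3 - 10\right) 0 = -23 - 0 = -23 + 0 = -23$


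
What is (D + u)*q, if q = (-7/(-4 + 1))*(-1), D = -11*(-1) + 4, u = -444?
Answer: 1001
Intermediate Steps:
D = 15 (D = 11 + 4 = 15)
q = -7/3 (q = (-7/(-3))*(-1) = -1/3*(-7)*(-1) = (7/3)*(-1) = -7/3 ≈ -2.3333)
(D + u)*q = (15 - 444)*(-7/3) = -429*(-7/3) = 1001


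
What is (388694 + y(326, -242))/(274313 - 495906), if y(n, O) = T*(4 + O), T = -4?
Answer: -389646/221593 ≈ -1.7584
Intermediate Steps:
y(n, O) = -16 - 4*O (y(n, O) = -4*(4 + O) = -16 - 4*O)
(388694 + y(326, -242))/(274313 - 495906) = (388694 + (-16 - 4*(-242)))/(274313 - 495906) = (388694 + (-16 + 968))/(-221593) = (388694 + 952)*(-1/221593) = 389646*(-1/221593) = -389646/221593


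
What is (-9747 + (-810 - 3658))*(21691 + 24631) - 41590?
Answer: -658508820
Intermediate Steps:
(-9747 + (-810 - 3658))*(21691 + 24631) - 41590 = (-9747 - 4468)*46322 - 41590 = -14215*46322 - 41590 = -658467230 - 41590 = -658508820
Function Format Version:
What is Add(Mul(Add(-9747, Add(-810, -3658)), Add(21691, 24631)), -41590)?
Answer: -658508820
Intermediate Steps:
Add(Mul(Add(-9747, Add(-810, -3658)), Add(21691, 24631)), -41590) = Add(Mul(Add(-9747, -4468), 46322), -41590) = Add(Mul(-14215, 46322), -41590) = Add(-658467230, -41590) = -658508820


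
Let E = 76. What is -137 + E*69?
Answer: 5107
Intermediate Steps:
-137 + E*69 = -137 + 76*69 = -137 + 5244 = 5107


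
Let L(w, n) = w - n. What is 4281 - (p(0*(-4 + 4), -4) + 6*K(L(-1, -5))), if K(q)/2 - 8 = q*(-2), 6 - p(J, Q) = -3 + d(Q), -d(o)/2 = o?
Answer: 4280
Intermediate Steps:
d(o) = -2*o
p(J, Q) = 9 + 2*Q (p(J, Q) = 6 - (-3 - 2*Q) = 6 + (3 + 2*Q) = 9 + 2*Q)
K(q) = 16 - 4*q (K(q) = 16 + 2*(q*(-2)) = 16 + 2*(-2*q) = 16 - 4*q)
4281 - (p(0*(-4 + 4), -4) + 6*K(L(-1, -5))) = 4281 - ((9 + 2*(-4)) + 6*(16 - 4*(-1 - 1*(-5)))) = 4281 - ((9 - 8) + 6*(16 - 4*(-1 + 5))) = 4281 - (1 + 6*(16 - 4*4)) = 4281 - (1 + 6*(16 - 16)) = 4281 - (1 + 6*0) = 4281 - (1 + 0) = 4281 - 1*1 = 4281 - 1 = 4280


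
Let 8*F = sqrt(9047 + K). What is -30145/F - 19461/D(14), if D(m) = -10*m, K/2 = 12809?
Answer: 19461/140 - 48232*sqrt(34665)/6933 ≈ -1156.3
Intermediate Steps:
K = 25618 (K = 2*12809 = 25618)
F = sqrt(34665)/8 (F = sqrt(9047 + 25618)/8 = sqrt(34665)/8 ≈ 23.273)
-30145/F - 19461/D(14) = -30145*8*sqrt(34665)/34665 - 19461/((-10*14)) = -48232*sqrt(34665)/6933 - 19461/(-140) = -48232*sqrt(34665)/6933 - 19461*(-1/140) = -48232*sqrt(34665)/6933 + 19461/140 = 19461/140 - 48232*sqrt(34665)/6933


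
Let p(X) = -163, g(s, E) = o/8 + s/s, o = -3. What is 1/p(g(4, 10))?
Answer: -1/163 ≈ -0.0061350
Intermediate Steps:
g(s, E) = 5/8 (g(s, E) = -3/8 + s/s = -3*1/8 + 1 = -3/8 + 1 = 5/8)
1/p(g(4, 10)) = 1/(-163) = -1/163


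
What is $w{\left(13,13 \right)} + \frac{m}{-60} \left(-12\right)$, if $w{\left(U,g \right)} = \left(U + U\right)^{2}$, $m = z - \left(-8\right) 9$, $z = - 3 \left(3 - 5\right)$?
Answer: $\frac{3458}{5} \approx 691.6$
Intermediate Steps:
$z = 6$ ($z = \left(-3\right) \left(-2\right) = 6$)
$m = 78$ ($m = 6 - \left(-8\right) 9 = 6 - -72 = 6 + 72 = 78$)
$w{\left(U,g \right)} = 4 U^{2}$ ($w{\left(U,g \right)} = \left(2 U\right)^{2} = 4 U^{2}$)
$w{\left(13,13 \right)} + \frac{m}{-60} \left(-12\right) = 4 \cdot 13^{2} + \frac{78}{-60} \left(-12\right) = 4 \cdot 169 + 78 \left(- \frac{1}{60}\right) \left(-12\right) = 676 - - \frac{78}{5} = 676 + \frac{78}{5} = \frac{3458}{5}$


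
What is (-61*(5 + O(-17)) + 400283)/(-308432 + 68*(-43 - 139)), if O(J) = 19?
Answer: -398819/320808 ≈ -1.2432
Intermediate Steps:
(-61*(5 + O(-17)) + 400283)/(-308432 + 68*(-43 - 139)) = (-61*(5 + 19) + 400283)/(-308432 + 68*(-43 - 139)) = (-61*24 + 400283)/(-308432 + 68*(-182)) = (-1464 + 400283)/(-308432 - 12376) = 398819/(-320808) = 398819*(-1/320808) = -398819/320808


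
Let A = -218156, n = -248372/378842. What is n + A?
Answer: -41323451862/189421 ≈ -2.1816e+5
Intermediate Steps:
n = -124186/189421 (n = -248372*1/378842 = -124186/189421 ≈ -0.65561)
n + A = -124186/189421 - 218156 = -41323451862/189421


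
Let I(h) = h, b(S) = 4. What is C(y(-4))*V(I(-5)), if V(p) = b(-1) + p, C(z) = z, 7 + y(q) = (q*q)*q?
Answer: 71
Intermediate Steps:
y(q) = -7 + q³ (y(q) = -7 + (q*q)*q = -7 + q²*q = -7 + q³)
V(p) = 4 + p
C(y(-4))*V(I(-5)) = (-7 + (-4)³)*(4 - 5) = (-7 - 64)*(-1) = -71*(-1) = 71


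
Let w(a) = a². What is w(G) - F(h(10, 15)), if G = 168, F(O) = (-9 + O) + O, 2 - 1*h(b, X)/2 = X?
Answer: 28285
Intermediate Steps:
h(b, X) = 4 - 2*X
F(O) = -9 + 2*O
w(G) - F(h(10, 15)) = 168² - (-9 + 2*(4 - 2*15)) = 28224 - (-9 + 2*(4 - 30)) = 28224 - (-9 + 2*(-26)) = 28224 - (-9 - 52) = 28224 - 1*(-61) = 28224 + 61 = 28285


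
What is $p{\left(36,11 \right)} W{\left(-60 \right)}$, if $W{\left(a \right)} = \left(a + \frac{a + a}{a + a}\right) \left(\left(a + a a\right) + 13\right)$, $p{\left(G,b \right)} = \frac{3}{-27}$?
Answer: $\frac{209627}{9} \approx 23292.0$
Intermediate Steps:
$p{\left(G,b \right)} = - \frac{1}{9}$ ($p{\left(G,b \right)} = 3 \left(- \frac{1}{27}\right) = - \frac{1}{9}$)
$W{\left(a \right)} = \left(1 + a\right) \left(13 + a + a^{2}\right)$ ($W{\left(a \right)} = \left(a + \frac{2 a}{2 a}\right) \left(\left(a + a^{2}\right) + 13\right) = \left(a + 2 a \frac{1}{2 a}\right) \left(13 + a + a^{2}\right) = \left(a + 1\right) \left(13 + a + a^{2}\right) = \left(1 + a\right) \left(13 + a + a^{2}\right)$)
$p{\left(36,11 \right)} W{\left(-60 \right)} = - \frac{13 + \left(-60\right)^{3} + 2 \left(-60\right)^{2} + 14 \left(-60\right)}{9} = - \frac{13 - 216000 + 2 \cdot 3600 - 840}{9} = - \frac{13 - 216000 + 7200 - 840}{9} = \left(- \frac{1}{9}\right) \left(-209627\right) = \frac{209627}{9}$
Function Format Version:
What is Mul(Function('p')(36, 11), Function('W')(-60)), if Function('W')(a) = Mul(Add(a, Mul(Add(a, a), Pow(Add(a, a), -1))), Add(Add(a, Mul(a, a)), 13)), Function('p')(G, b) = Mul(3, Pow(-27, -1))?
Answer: Rational(209627, 9) ≈ 23292.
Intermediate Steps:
Function('p')(G, b) = Rational(-1, 9) (Function('p')(G, b) = Mul(3, Rational(-1, 27)) = Rational(-1, 9))
Function('W')(a) = Mul(Add(1, a), Add(13, a, Pow(a, 2))) (Function('W')(a) = Mul(Add(a, Mul(Mul(2, a), Pow(Mul(2, a), -1))), Add(Add(a, Pow(a, 2)), 13)) = Mul(Add(a, Mul(Mul(2, a), Mul(Rational(1, 2), Pow(a, -1)))), Add(13, a, Pow(a, 2))) = Mul(Add(a, 1), Add(13, a, Pow(a, 2))) = Mul(Add(1, a), Add(13, a, Pow(a, 2))))
Mul(Function('p')(36, 11), Function('W')(-60)) = Mul(Rational(-1, 9), Add(13, Pow(-60, 3), Mul(2, Pow(-60, 2)), Mul(14, -60))) = Mul(Rational(-1, 9), Add(13, -216000, Mul(2, 3600), -840)) = Mul(Rational(-1, 9), Add(13, -216000, 7200, -840)) = Mul(Rational(-1, 9), -209627) = Rational(209627, 9)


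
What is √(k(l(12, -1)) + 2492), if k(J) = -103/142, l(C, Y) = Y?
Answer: √50234062/142 ≈ 49.913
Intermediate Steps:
k(J) = -103/142 (k(J) = -103*1/142 = -103/142)
√(k(l(12, -1)) + 2492) = √(-103/142 + 2492) = √(353761/142) = √50234062/142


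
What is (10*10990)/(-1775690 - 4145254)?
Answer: -27475/1480236 ≈ -0.018561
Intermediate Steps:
(10*10990)/(-1775690 - 4145254) = 109900/(-5920944) = 109900*(-1/5920944) = -27475/1480236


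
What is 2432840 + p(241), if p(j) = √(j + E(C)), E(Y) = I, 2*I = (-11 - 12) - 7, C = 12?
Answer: 2432840 + √226 ≈ 2.4329e+6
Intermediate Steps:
I = -15 (I = ((-11 - 12) - 7)/2 = (-23 - 7)/2 = (½)*(-30) = -15)
E(Y) = -15
p(j) = √(-15 + j) (p(j) = √(j - 15) = √(-15 + j))
2432840 + p(241) = 2432840 + √(-15 + 241) = 2432840 + √226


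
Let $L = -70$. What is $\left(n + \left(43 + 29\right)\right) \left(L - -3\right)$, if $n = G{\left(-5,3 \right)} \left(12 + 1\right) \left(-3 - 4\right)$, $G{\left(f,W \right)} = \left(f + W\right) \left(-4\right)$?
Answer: $43952$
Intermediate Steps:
$G{\left(f,W \right)} = - 4 W - 4 f$ ($G{\left(f,W \right)} = \left(W + f\right) \left(-4\right) = - 4 W - 4 f$)
$n = -728$ ($n = \left(\left(-4\right) 3 - -20\right) \left(12 + 1\right) \left(-3 - 4\right) = \left(-12 + 20\right) 13 \left(-7\right) = 8 \left(-91\right) = -728$)
$\left(n + \left(43 + 29\right)\right) \left(L - -3\right) = \left(-728 + \left(43 + 29\right)\right) \left(-70 - -3\right) = \left(-728 + 72\right) \left(-70 + 3\right) = \left(-656\right) \left(-67\right) = 43952$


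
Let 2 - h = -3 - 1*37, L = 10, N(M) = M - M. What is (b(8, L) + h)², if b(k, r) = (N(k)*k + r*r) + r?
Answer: 23104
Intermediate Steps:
N(M) = 0
b(k, r) = r + r² (b(k, r) = (0*k + r*r) + r = (0 + r²) + r = r² + r = r + r²)
h = 42 (h = 2 - (-3 - 1*37) = 2 - (-3 - 37) = 2 - 1*(-40) = 2 + 40 = 42)
(b(8, L) + h)² = (10*(1 + 10) + 42)² = (10*11 + 42)² = (110 + 42)² = 152² = 23104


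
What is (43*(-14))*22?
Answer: -13244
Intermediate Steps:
(43*(-14))*22 = -602*22 = -13244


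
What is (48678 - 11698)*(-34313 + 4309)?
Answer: -1109547920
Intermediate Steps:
(48678 - 11698)*(-34313 + 4309) = 36980*(-30004) = -1109547920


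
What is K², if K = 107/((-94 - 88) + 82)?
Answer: 11449/10000 ≈ 1.1449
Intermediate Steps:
K = -107/100 (K = 107/(-182 + 82) = 107/(-100) = 107*(-1/100) = -107/100 ≈ -1.0700)
K² = (-107/100)² = 11449/10000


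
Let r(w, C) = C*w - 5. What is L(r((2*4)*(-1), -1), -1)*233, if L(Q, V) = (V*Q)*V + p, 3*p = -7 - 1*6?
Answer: -932/3 ≈ -310.67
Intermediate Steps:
p = -13/3 (p = (-7 - 1*6)/3 = (-7 - 6)/3 = (⅓)*(-13) = -13/3 ≈ -4.3333)
r(w, C) = -5 + C*w
L(Q, V) = -13/3 + Q*V² (L(Q, V) = (V*Q)*V - 13/3 = (Q*V)*V - 13/3 = Q*V² - 13/3 = -13/3 + Q*V²)
L(r((2*4)*(-1), -1), -1)*233 = (-13/3 + (-5 - 2*4*(-1))*(-1)²)*233 = (-13/3 + (-5 - 8*(-1))*1)*233 = (-13/3 + (-5 - 1*(-8))*1)*233 = (-13/3 + (-5 + 8)*1)*233 = (-13/3 + 3*1)*233 = (-13/3 + 3)*233 = -4/3*233 = -932/3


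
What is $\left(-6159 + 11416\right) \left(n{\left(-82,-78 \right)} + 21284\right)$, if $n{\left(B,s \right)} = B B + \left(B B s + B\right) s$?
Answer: $215238507540$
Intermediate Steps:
$n{\left(B,s \right)} = B^{2} + s \left(B + s B^{2}\right)$ ($n{\left(B,s \right)} = B^{2} + \left(B^{2} s + B\right) s = B^{2} + \left(s B^{2} + B\right) s = B^{2} + \left(B + s B^{2}\right) s = B^{2} + s \left(B + s B^{2}\right)$)
$\left(-6159 + 11416\right) \left(n{\left(-82,-78 \right)} + 21284\right) = \left(-6159 + 11416\right) \left(- 82 \left(-82 - 78 - 82 \left(-78\right)^{2}\right) + 21284\right) = 5257 \left(- 82 \left(-82 - 78 - 498888\right) + 21284\right) = 5257 \left(\left(-82\right) \left(-499048\right) + 21284\right) = 5257 \left(40921936 + 21284\right) = 5257 \cdot 40943220 = 215238507540$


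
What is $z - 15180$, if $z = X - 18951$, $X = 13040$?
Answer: $-21091$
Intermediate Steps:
$z = -5911$ ($z = 13040 - 18951 = -5911$)
$z - 15180 = -5911 - 15180 = -21091$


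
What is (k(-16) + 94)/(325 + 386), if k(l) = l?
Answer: 26/237 ≈ 0.10970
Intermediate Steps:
(k(-16) + 94)/(325 + 386) = (-16 + 94)/(325 + 386) = 78/711 = 78*(1/711) = 26/237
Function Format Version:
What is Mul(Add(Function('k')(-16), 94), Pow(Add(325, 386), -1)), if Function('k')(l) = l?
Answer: Rational(26, 237) ≈ 0.10970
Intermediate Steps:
Mul(Add(Function('k')(-16), 94), Pow(Add(325, 386), -1)) = Mul(Add(-16, 94), Pow(Add(325, 386), -1)) = Mul(78, Pow(711, -1)) = Mul(78, Rational(1, 711)) = Rational(26, 237)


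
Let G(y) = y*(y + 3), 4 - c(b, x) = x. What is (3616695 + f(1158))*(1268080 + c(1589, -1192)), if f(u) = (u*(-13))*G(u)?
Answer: -25684501715049132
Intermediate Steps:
c(b, x) = 4 - x
G(y) = y*(3 + y)
f(u) = -13*u²*(3 + u) (f(u) = (u*(-13))*(u*(3 + u)) = (-13*u)*(u*(3 + u)) = -13*u²*(3 + u))
(3616695 + f(1158))*(1268080 + c(1589, -1192)) = (3616695 + 13*1158²*(-3 - 1*1158))*(1268080 + (4 - 1*(-1192))) = (3616695 + 13*1340964*(-3 - 1158))*(1268080 + (4 + 1192)) = (3616695 + 13*1340964*(-1161))*(1268080 + 1196) = (3616695 - 20239169652)*1269276 = -20235552957*1269276 = -25684501715049132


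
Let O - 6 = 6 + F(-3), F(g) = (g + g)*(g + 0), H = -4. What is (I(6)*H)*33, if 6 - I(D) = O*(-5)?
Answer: -20592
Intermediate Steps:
F(g) = 2*g² (F(g) = (2*g)*g = 2*g²)
O = 30 (O = 6 + (6 + 2*(-3)²) = 6 + (6 + 2*9) = 6 + (6 + 18) = 6 + 24 = 30)
I(D) = 156 (I(D) = 6 - 30*(-5) = 6 - 1*(-150) = 6 + 150 = 156)
(I(6)*H)*33 = (156*(-4))*33 = -624*33 = -20592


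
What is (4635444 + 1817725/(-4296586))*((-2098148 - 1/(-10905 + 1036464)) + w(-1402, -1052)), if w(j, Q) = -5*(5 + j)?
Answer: -3050951534896159878449083/314743031541 ≈ -9.6935e+12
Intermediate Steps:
w(j, Q) = -25 - 5*j
(4635444 + 1817725/(-4296586))*((-2098148 - 1/(-10905 + 1036464)) + w(-1402, -1052)) = (4635444 + 1817725/(-4296586))*((-2098148 - 1/(-10905 + 1036464)) + (-25 - 5*(-1402))) = (4635444 + 1817725*(-1/4296586))*((-2098148 - 1/1025559) + (-25 + 7010)) = (4635444 - 259675/613798)*((-2098148 - 1*1/1025559) + 6985) = 2845225996637*((-2098148 - 1/1025559) + 6985)/613798 = 2845225996637*(-2151774564733/1025559 + 6985)/613798 = (2845225996637/613798)*(-2144611035118/1025559) = -3050951534896159878449083/314743031541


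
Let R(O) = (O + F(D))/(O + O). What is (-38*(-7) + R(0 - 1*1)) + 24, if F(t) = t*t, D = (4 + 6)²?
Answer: -9419/2 ≈ -4709.5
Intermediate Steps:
D = 100 (D = 10² = 100)
F(t) = t²
R(O) = (10000 + O)/(2*O) (R(O) = (O + 100²)/(O + O) = (O + 10000)/((2*O)) = (10000 + O)*(1/(2*O)) = (10000 + O)/(2*O))
(-38*(-7) + R(0 - 1*1)) + 24 = (-38*(-7) + (10000 + (0 - 1*1))/(2*(0 - 1*1))) + 24 = (266 + (10000 + (0 - 1))/(2*(0 - 1))) + 24 = (266 + (½)*(10000 - 1)/(-1)) + 24 = (266 + (½)*(-1)*9999) + 24 = (266 - 9999/2) + 24 = -9467/2 + 24 = -9419/2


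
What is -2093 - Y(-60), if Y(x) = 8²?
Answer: -2157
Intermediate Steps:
Y(x) = 64
-2093 - Y(-60) = -2093 - 1*64 = -2093 - 64 = -2157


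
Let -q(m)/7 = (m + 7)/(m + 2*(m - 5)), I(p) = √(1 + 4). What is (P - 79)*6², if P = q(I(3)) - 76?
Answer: -57096/11 + 7812*√5/55 ≈ -4872.9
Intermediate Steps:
I(p) = √5
q(m) = -7*(7 + m)/(-10 + 3*m) (q(m) = -7*(m + 7)/(m + 2*(m - 5)) = -7*(7 + m)/(m + 2*(-5 + m)) = -7*(7 + m)/(m + (-10 + 2*m)) = -7*(7 + m)/(-10 + 3*m))
P = -76 + 7*(-7 - √5)/(-10 + 3*√5) (P = 7*(-7 - √5)/(-10 + 3*√5) - 76 = -76 + 7*(-7 - √5)/(-10 + 3*√5) ≈ -56.359)
(P - 79)*6² = ((-717/11 + 217*√5/55) - 79)*6² = (-1586/11 + 217*√5/55)*36 = -57096/11 + 7812*√5/55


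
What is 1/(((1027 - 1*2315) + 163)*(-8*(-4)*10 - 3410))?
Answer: 1/3476250 ≈ 2.8767e-7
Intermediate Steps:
1/(((1027 - 1*2315) + 163)*(-8*(-4)*10 - 3410)) = 1/(((1027 - 2315) + 163)*(32*10 - 3410)) = 1/((-1288 + 163)*(320 - 3410)) = 1/(-1125*(-3090)) = 1/3476250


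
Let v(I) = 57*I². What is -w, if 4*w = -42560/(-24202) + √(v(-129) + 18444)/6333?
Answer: -5320/12101 - √966981/25332 ≈ -0.47845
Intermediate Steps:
w = 5320/12101 + √966981/25332 (w = (-42560/(-24202) + √(57*(-129)² + 18444)/6333)/4 = (-42560*(-1/24202) + √(57*16641 + 18444)*(1/6333))/4 = (21280/12101 + √(948537 + 18444)*(1/6333))/4 = (21280/12101 + √966981*(1/6333))/4 = (21280/12101 + √966981/6333)/4 = 5320/12101 + √966981/25332 ≈ 0.47845)
-w = -(5320/12101 + √966981/25332) = -5320/12101 - √966981/25332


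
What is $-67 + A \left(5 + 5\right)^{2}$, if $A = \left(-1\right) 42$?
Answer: $-4267$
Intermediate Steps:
$A = -42$
$-67 + A \left(5 + 5\right)^{2} = -67 - 42 \left(5 + 5\right)^{2} = -67 - 42 \cdot 10^{2} = -67 - 4200 = -4267$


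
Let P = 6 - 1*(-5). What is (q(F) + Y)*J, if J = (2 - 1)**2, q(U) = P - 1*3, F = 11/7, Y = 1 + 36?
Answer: 45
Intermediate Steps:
P = 11 (P = 6 + 5 = 11)
Y = 37
F = 11/7 (F = 11*(1/7) = 11/7 ≈ 1.5714)
q(U) = 8 (q(U) = 11 - 1*3 = 11 - 3 = 8)
J = 1 (J = 1**2 = 1)
(q(F) + Y)*J = (8 + 37)*1 = 45*1 = 45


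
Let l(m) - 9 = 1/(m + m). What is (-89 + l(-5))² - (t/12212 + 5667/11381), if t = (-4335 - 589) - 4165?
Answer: 11147024043809/1737309650 ≈ 6416.3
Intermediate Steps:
l(m) = 9 + 1/(2*m) (l(m) = 9 + 1/(m + m) = 9 + 1/(2*m))
t = -9089 (t = -4924 - 4165 = -9089)
(-89 + l(-5))² - (t/12212 + 5667/11381) = (-89 + (9 + (½)/(-5)))² - (-9089/12212 + 5667/11381) = (-89 + (9 + (½)*(-⅕)))² - (-9089*1/12212 + 5667*(1/11381)) = (-89 + (9 - ⅒))² - (-9089/12212 + 5667/11381) = (-89 + 89/10)² - 1*(-34236505/138984772) = (-801/10)² + 34236505/138984772 = 641601/100 + 34236505/138984772 = 11147024043809/1737309650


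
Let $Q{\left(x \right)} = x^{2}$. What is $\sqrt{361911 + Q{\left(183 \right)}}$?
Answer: $10 \sqrt{3954} \approx 628.81$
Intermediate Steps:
$\sqrt{361911 + Q{\left(183 \right)}} = \sqrt{361911 + 183^{2}} = \sqrt{361911 + 33489} = \sqrt{395400} = 10 \sqrt{3954}$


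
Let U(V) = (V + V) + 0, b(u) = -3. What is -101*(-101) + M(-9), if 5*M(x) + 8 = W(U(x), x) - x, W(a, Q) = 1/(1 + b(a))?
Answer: 102011/10 ≈ 10201.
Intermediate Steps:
U(V) = 2*V (U(V) = 2*V + 0 = 2*V)
W(a, Q) = -½ (W(a, Q) = 1/(1 - 3) = 1/(-2) = -½)
M(x) = -17/10 - x/5 (M(x) = -8/5 + (-½ - x)/5 = -8/5 + (-⅒ - x/5) = -17/10 - x/5)
-101*(-101) + M(-9) = -101*(-101) + (-17/10 - ⅕*(-9)) = 10201 + (-17/10 + 9/5) = 10201 + ⅒ = 102011/10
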